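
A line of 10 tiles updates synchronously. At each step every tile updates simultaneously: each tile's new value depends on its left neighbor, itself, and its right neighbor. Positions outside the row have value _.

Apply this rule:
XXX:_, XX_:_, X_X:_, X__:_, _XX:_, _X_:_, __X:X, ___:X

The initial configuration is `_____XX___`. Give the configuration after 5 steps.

XXXXX___XX
______XX__
XXXXXX___X
_______XX_
XXXXXXX___

XXXXXXX___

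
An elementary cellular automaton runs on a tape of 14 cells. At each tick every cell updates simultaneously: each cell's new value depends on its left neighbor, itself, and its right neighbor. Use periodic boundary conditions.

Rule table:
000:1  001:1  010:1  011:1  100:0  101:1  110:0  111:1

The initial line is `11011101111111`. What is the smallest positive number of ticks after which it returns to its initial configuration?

14

10111011111111
01110111111111
11101111111110
11011111111101
10111111111011
01111111110111
11111111101110
11111111011101
11111110111011
11111101110111
11111011101111
11110111011111
11101110111111
11011101111111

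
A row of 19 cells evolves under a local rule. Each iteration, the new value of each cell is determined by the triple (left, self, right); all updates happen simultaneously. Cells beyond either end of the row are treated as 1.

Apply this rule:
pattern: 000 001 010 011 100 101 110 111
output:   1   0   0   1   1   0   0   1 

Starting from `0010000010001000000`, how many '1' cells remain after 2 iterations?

1001111001100111110
0101110101010111100
count of 1: 11

11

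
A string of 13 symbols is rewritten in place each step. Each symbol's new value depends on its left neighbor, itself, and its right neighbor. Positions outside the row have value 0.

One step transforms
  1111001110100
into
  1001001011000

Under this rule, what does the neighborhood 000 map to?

At position 12 the neighborhood is 000; the next row has 0 there.

0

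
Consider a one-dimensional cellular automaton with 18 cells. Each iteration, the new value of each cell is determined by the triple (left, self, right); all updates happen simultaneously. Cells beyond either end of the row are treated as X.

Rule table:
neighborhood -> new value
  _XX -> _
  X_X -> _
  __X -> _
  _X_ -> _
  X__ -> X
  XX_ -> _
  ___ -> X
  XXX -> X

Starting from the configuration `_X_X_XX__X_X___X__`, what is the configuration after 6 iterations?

iteration 1: _______X____XX__X_
iteration 2: XXXXXX__XXX___X___
iteration 3: XXXXX_X__X_XX__XX_
iteration 4: XXXX___X_____X____
iteration 5: XXX_XX__XXXX__XXX_
iteration 6: XX____X__XX_X__X__

XX____X__XX_X__X__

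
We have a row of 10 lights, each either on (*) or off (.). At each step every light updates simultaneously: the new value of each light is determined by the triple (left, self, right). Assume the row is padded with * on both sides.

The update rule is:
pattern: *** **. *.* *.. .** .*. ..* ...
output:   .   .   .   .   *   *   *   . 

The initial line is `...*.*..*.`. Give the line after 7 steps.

.*.*.*..**

..**.*.**.
.**..*.*..
.*..**.*.*
.*.**..*.*
.*.*..**.*
.*.*.**..*
.*.*.*..**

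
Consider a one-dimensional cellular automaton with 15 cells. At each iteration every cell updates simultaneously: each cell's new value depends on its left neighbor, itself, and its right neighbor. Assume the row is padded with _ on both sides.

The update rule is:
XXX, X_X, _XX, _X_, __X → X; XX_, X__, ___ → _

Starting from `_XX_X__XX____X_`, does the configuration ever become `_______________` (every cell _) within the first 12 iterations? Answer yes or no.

iteration 1: XX_XX_XX____XX_
iteration 2: X_XX_XX____XX__
iteration 3: XXX_XX____XX___
iteration 4: XX_XX____XX____
iteration 5: X_XX____XX_____
iteration 6: XXX____XX______
iteration 7: XX____XX_______
iteration 8: X____XX________
iteration 9: X___XX_________
iteration 10: X__XX__________
iteration 11: X_XX___________
iteration 12: XXX____________
iteration 12 is XXX____________, still not uniform _

no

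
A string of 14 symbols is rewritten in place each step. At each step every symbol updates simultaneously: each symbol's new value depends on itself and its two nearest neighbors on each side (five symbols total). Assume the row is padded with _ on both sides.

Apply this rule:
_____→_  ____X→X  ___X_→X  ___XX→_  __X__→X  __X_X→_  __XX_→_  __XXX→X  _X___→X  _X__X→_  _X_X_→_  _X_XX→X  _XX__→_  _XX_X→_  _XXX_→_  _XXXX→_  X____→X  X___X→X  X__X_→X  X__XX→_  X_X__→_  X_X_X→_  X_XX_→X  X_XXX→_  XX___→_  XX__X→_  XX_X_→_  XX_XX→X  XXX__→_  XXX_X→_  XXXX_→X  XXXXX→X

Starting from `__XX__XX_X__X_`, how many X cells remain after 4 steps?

X__________XXX
XXX______X_X__
X___X__XX___XX
XXXXX_____X___
count of X: 6

6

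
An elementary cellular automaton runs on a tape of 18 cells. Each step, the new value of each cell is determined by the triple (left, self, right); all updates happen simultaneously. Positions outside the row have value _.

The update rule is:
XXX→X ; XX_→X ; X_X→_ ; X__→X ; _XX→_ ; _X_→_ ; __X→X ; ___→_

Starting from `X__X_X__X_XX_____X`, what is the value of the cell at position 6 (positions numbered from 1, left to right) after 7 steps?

_

_XX___XX___XX___X_
X_XX_X_XX_X_XX_X_X
___X____X____X____
__X_X__X_X__X_X___
_X___XX___XX___X__
X_X_X_XX_X_XX_X_X_
_______X____X____X
position 6 holds _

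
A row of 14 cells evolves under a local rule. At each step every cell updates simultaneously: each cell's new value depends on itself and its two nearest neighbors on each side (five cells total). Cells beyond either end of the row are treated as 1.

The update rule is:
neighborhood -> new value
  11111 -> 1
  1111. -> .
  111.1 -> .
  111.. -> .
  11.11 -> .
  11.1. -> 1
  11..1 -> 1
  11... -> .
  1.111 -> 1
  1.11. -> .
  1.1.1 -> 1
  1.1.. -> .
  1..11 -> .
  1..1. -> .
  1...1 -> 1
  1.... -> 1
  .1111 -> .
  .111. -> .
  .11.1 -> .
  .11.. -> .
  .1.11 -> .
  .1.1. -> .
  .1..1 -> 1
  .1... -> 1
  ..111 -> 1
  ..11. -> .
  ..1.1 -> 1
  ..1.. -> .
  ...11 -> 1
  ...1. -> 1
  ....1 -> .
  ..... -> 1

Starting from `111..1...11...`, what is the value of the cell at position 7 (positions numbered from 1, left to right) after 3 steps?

.

1..1..111...11
.1..1.1...111.
1.1.1..1111...
position 7 holds .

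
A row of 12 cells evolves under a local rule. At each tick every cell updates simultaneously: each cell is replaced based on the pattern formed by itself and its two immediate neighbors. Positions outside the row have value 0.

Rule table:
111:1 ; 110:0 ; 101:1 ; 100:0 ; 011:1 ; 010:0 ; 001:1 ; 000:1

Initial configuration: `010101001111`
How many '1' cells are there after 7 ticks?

tick 1: 101010011110
tick 2: 010100111100
tick 3: 101001111001
tick 4: 010011110010
tick 5: 100111100100
tick 6: 001111001001
tick 7: 111110010010
count of 1: 7

7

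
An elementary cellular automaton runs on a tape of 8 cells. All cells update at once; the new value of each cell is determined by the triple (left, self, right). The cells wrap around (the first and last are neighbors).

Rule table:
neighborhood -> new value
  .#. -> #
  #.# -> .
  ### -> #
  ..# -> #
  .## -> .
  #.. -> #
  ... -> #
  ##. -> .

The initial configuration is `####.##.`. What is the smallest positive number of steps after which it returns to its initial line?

6

.##.....
#..#####
.##.####
.....##.
#####..#
####.##.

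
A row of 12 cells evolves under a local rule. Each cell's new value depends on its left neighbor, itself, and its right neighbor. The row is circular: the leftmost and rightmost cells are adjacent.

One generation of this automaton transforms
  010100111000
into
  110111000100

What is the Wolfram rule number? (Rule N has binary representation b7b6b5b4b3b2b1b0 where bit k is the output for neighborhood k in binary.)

position 7: 111 → 0  (bit 7 = 0)
position 8: 110 → 0  (bit 6 = 0)
position 2: 101 → 0  (bit 5 = 0)
position 4: 100 → 1  (bit 4 = 1)
position 6: 011 → 0  (bit 3 = 0)
position 1: 010 → 1  (bit 2 = 1)
position 0: 001 → 1  (bit 1 = 1)
position 10: 000 → 0  (bit 0 = 0)
bits b7..b0 = 00010110 = 22

22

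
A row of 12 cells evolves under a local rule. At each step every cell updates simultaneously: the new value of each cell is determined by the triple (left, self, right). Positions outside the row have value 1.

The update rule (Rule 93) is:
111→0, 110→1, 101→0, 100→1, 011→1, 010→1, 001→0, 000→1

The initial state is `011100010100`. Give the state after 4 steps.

010101010110

step 1: 010111010110
step 2: 010101010110
step 3: 010101010110  (fixed point — unchanged through step 4)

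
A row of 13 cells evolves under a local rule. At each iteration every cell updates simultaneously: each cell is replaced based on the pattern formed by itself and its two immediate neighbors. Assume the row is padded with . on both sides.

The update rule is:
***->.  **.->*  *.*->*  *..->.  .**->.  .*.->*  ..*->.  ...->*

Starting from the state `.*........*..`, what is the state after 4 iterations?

.*.******.*.*
.**.....*****
..*.***.....*
*.**..*.***.*

*.**..*.***.*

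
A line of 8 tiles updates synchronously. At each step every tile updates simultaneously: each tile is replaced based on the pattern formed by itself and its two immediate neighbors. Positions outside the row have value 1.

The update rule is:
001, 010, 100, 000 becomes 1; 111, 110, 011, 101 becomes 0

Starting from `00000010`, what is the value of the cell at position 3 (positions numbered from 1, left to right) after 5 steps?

1

11111110
00000000
11111111
00000000  (repeats step 2; period 2)
step 5: 11111111
position 3 holds 1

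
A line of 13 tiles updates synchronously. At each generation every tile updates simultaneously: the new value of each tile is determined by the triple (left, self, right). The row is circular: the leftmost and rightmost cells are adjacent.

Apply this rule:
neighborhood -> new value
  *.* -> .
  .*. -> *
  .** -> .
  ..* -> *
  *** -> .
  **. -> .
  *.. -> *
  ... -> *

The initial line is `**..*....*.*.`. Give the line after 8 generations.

**.........**

..********.*.
**.........**
..*********..
**.........**  (repeats generation 2; period 2)
generation 8: **.........**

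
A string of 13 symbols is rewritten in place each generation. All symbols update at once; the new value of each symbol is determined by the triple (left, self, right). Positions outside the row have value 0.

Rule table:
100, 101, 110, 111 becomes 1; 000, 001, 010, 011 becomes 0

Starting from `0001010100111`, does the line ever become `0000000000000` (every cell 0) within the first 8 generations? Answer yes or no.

no

generation 1: 0000101010011
generation 2: 0000010101001
generation 3: 0000001010100
generation 4: 0000000101010
generation 5: 0000000010101
generation 6: 0000000001010
generation 7: 0000000000101
generation 8: 0000000000010
generation 8 is 0000000000010, still not uniform 0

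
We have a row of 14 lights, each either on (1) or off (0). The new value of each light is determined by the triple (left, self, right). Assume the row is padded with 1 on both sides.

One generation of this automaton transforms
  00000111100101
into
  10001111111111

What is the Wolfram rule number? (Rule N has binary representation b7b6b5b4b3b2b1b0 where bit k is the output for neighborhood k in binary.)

254

position 6: 111 → 1  (bit 7 = 1)
position 8: 110 → 1  (bit 6 = 1)
position 12: 101 → 1  (bit 5 = 1)
position 0: 100 → 1  (bit 4 = 1)
position 5: 011 → 1  (bit 3 = 1)
position 11: 010 → 1  (bit 2 = 1)
position 4: 001 → 1  (bit 1 = 1)
position 1: 000 → 0  (bit 0 = 0)
bits b7..b0 = 11111110 = 254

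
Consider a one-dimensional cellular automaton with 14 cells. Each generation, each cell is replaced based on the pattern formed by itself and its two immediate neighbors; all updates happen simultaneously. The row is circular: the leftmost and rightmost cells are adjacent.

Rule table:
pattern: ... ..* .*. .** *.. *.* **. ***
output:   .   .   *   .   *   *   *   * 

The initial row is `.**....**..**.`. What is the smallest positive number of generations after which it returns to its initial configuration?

14

..**....**..**
*..**....**..*
**..**....**..
.**..**....**.
..**..**....**
*..**..**....*
**..**..**....
.**..**..**...
..**..**..**..
...**..**..**.
....**..**..**
*....**..**..*
**....**..**..
.**....**..**.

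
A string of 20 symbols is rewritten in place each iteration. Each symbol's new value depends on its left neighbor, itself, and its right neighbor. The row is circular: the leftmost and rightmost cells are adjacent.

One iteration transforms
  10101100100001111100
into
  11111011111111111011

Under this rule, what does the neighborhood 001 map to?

At position 7 the neighborhood is 001; the next row has 1 there.

1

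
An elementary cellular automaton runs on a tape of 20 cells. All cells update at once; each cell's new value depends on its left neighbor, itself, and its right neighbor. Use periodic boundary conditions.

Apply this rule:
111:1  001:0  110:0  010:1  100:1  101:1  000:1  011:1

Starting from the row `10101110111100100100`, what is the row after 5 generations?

11011110111101101111

generation 1: 11111101111010110110
generation 2: 11111011110111101101
generation 3: 11110111101111011011
generation 4: 11101111011110110111
generation 5: 11011110111101101111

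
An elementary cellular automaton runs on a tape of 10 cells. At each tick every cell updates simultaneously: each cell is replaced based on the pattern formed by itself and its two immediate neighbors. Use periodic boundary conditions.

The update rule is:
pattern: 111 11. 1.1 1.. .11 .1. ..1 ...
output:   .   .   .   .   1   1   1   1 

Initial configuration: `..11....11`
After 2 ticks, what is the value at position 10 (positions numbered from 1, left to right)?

.11..1111.
11..11....
position 10 holds .

.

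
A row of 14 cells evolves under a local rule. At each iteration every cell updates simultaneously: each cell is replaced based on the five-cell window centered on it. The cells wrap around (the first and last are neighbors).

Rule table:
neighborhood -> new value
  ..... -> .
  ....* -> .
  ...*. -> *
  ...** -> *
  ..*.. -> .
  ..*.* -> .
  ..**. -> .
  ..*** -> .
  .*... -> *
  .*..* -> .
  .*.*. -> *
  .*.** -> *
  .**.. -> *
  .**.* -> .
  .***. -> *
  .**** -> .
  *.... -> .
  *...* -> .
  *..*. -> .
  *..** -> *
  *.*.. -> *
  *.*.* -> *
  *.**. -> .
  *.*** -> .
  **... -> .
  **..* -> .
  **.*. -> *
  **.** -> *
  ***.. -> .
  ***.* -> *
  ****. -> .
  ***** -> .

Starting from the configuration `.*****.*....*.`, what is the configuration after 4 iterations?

iteration 1: *....****..*..
iteration 2: .*..*.........
iteration 3: *....*........
iteration 4: .*..*.*......*

.*..*.*......*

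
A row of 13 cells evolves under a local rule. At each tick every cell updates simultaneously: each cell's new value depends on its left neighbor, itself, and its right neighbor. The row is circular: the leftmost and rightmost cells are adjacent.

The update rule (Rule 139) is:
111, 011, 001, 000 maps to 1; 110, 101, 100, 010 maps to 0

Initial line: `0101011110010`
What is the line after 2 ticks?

0011111001001

tick 1: 1000011100100
tick 2: 0011111001001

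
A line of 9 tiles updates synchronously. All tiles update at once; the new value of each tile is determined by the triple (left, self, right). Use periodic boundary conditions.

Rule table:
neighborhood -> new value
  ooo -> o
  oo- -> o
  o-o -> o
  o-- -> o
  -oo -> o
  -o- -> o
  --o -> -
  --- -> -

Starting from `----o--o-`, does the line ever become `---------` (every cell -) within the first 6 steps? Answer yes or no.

no

----oo-oo
o---ooooo
oo--ooooo
ooo-ooooo
ooooooooo
ooooooooo
step 6 is ooooooooo, still not uniform -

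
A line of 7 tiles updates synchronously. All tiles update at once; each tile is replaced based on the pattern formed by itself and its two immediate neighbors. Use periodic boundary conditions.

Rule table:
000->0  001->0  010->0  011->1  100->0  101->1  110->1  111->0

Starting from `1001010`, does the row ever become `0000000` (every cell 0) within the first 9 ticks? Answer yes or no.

tick 1: 0000101
tick 2: 0000010
tick 3: 0000000
all cells are 0 at tick 3

yes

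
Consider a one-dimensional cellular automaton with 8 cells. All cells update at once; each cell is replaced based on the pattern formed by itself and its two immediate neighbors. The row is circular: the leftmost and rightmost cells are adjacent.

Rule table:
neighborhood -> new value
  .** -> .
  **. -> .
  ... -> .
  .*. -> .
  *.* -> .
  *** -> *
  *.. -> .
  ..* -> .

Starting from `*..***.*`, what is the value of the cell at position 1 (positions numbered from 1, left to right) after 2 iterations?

.

....*...
........
position 1 holds .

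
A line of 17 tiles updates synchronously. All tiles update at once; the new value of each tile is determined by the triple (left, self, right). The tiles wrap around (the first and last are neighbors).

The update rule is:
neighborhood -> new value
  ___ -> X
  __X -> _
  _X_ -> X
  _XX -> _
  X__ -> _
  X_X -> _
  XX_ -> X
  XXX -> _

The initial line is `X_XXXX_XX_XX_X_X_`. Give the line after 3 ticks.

X__X_X__X__X_X_X_

X____X__X__X_X_X_
X_XX_X__X__X_X_X_
X__X_X__X__X_X_X_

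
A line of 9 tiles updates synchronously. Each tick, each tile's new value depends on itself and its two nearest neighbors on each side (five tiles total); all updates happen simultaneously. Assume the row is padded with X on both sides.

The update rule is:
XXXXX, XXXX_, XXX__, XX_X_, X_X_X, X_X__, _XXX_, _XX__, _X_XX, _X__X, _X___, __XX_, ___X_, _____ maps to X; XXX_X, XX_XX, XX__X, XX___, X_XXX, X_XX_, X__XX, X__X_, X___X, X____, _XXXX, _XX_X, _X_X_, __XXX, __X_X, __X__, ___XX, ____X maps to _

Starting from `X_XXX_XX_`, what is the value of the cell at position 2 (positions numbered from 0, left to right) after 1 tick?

_

tick 1: ___X_____
position 2 holds _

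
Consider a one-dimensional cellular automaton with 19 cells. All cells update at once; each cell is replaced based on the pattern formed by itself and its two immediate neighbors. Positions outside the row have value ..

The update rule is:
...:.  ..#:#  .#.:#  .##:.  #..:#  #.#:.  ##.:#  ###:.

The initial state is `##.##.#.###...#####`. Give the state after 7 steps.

#..###.#..#.##.##.#

step 1: .#..#.#...##.#....#
step 2: #####.##.#.#.##..##
step 3: ....#..#.#.#..###.#
step 4: ...#####.#.###..#.#
step 5: ..#....#.#...####.#
step 6: .###..##.##.#...#.#
step 7: #..###.#..#.##.##.#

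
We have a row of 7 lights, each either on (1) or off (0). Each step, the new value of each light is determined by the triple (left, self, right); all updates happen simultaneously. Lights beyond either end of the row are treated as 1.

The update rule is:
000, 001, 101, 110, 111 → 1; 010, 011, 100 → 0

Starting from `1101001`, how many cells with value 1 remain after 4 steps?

6

1110010
1110101
1111010
1111101
count of 1: 6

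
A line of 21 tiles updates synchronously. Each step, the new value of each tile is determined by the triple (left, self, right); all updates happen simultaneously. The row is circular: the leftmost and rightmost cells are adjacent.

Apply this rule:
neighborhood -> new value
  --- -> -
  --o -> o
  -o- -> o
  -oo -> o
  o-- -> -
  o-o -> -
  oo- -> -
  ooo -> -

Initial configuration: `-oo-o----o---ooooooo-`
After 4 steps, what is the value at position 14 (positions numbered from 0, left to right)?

step 1: oo--o---oo--oo-------
step 2: o--oo--oo--oo-------o
step 3: --oo--oo--oo-------oo
step 4: -oo--oo--oo-------oo-
position 14 holds -

-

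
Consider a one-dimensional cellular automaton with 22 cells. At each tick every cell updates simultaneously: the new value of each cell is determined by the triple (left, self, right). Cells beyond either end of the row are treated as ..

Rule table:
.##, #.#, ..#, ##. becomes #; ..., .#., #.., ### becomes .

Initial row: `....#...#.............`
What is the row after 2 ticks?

..#...#...............

...#...#..............
..#...#...............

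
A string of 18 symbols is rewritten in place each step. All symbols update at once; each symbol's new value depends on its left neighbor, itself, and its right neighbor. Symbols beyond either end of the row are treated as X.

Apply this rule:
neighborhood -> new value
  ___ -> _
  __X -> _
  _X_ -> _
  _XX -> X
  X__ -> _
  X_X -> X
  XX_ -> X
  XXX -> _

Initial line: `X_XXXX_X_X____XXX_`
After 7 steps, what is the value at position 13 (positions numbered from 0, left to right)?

XXX__XX_X_____X_XX
__X__XXX_______XX_
_____X_X_______XXX
______X________X__
__________________
__________________  (fixed point — unchanged through step 7)
position 13 holds _

_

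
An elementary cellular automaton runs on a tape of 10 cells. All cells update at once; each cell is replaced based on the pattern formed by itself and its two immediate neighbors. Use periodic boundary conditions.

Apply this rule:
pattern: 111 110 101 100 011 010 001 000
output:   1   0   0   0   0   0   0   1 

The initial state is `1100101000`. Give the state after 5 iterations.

1001001111

0000000010
1111111000
0111110010
0011100000
1001001111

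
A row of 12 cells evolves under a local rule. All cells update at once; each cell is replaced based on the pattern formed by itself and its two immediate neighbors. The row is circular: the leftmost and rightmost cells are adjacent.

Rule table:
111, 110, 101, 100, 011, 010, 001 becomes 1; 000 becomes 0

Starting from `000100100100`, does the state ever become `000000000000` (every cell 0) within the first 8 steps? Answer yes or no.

001111111110
011111111111
111111111111
111111111111  (fixed point — unchanged through step 8)
step 8 is 111111111111, still not uniform 0

no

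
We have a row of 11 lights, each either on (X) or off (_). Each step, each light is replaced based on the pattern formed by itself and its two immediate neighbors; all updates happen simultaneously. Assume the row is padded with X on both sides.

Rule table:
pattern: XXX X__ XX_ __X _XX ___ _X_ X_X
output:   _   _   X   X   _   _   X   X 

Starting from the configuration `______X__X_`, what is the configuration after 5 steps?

step 1: _____XX_XXX
step 2: ____X_XX___
step 3: ___XXX_X__X
step 4: __X__XXX_X_
step 5: _XX_X__XXXX

_XX_X__XXXX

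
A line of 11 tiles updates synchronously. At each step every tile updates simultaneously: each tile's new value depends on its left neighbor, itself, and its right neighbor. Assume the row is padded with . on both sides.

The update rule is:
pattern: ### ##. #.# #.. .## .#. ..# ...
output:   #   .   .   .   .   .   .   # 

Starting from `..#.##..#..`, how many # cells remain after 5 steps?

7

#.........#
..#######..
#..#####..#
....###....
###..#..###
count of #: 7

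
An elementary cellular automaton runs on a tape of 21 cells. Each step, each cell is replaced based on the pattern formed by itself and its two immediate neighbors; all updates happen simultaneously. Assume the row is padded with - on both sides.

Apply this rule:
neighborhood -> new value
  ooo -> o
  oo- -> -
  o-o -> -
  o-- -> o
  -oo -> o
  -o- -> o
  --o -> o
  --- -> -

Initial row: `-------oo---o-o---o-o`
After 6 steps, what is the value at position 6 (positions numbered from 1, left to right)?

o

------oo-o-oo-oo-oo-o
-----oo--o-o--o--o--o
----oo-ooo-oooooooooo
---oo--oo--ooooooooo-
--oo-ooo-oooooooooo-o
-oo--oo--ooooooooo--o
position 6 holds o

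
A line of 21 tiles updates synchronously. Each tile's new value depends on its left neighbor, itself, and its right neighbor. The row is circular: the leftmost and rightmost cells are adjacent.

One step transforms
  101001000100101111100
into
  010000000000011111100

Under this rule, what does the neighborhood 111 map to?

At position 15 the neighborhood is 111; the next row has 1 there.

1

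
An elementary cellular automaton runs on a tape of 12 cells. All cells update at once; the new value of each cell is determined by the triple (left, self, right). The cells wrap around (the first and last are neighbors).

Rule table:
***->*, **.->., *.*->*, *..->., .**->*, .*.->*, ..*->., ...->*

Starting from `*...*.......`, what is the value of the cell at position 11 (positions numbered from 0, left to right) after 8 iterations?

*.*.*.*****.
**********.*
*********.**
********.***
*******.****
******.*****
*****.******
****.*******
position 11 holds *

*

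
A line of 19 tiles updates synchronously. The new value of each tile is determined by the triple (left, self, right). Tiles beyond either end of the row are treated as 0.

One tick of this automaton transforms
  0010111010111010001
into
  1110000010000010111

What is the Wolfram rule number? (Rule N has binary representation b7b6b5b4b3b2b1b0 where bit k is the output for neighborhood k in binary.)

position 5: 111 → 0  (bit 7 = 0)
position 6: 110 → 0  (bit 6 = 0)
position 3: 101 → 0  (bit 5 = 0)
position 15: 100 → 0  (bit 4 = 0)
position 4: 011 → 0  (bit 3 = 0)
position 2: 010 → 1  (bit 2 = 1)
position 1: 001 → 1  (bit 1 = 1)
position 0: 000 → 1  (bit 0 = 1)
bits b7..b0 = 00000111 = 7

7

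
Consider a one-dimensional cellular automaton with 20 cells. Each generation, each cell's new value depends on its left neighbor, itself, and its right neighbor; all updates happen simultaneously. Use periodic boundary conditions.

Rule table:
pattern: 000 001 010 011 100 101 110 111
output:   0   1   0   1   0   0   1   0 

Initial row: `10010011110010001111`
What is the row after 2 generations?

00001110100000111001

10100110010100011000
00001110100000111001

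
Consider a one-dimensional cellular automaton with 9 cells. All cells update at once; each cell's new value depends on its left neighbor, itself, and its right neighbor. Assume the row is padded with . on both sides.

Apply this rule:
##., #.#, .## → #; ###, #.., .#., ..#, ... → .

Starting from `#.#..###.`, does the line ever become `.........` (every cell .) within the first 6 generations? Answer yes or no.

yes

generation 1: .#...#.#.
generation 2: ......#..
generation 3: .........
all cells are . at generation 3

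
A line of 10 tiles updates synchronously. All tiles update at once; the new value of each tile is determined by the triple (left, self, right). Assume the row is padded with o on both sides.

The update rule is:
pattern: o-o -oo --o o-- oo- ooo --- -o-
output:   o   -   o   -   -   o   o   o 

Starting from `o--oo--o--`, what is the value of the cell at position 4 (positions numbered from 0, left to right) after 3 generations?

-

--o---oo-o
-oo-oo--o-
o--o---ooo
position 4 holds -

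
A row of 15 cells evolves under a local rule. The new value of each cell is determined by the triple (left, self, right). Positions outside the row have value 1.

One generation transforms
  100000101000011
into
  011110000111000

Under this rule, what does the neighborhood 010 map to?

0

At position 6 the neighborhood is 010; the next row has 0 there.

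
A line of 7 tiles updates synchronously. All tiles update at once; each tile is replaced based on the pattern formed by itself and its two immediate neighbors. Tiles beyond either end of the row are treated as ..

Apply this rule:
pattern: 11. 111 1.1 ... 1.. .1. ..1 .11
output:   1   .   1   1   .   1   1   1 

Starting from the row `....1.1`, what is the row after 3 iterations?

1111111
1.....1
1.11111

1.11111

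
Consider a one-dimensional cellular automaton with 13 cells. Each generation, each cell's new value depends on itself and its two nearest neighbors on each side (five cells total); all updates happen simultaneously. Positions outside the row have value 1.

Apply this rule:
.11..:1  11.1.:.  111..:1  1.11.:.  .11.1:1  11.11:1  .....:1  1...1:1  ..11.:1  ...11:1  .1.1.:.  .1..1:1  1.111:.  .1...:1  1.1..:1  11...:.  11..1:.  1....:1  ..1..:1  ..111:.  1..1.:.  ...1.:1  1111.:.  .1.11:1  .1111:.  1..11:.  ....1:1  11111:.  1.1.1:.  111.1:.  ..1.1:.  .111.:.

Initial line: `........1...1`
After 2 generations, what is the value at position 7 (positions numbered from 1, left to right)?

.11111111111.
1...........1
position 7 holds .

.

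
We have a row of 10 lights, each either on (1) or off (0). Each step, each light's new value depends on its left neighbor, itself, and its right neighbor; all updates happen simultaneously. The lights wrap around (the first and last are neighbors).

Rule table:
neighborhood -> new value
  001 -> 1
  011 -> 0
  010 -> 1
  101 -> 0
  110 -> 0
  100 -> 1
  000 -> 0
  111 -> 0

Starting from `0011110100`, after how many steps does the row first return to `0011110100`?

0100000110
1110001001
0001011110
0011000001
1100100011
0011110100

6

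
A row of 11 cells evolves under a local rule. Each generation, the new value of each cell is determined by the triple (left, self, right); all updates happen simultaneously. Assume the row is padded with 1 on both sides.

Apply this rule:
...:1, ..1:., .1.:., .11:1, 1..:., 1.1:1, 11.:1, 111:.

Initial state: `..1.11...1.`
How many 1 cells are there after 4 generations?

8

...111.1..1
.1.1.11...1
1.1.111.1.1
11.11.11.11
count of 1: 8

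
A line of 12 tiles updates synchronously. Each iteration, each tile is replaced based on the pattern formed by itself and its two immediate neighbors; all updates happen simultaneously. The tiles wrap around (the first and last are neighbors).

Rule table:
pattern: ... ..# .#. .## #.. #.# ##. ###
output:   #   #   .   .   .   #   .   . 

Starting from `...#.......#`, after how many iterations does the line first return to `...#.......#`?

24

.##..######.
#...#.......
..##..######
.#...#......
#..##..#####
..#...#.....
##..##..####
...#...#....
###..##..###
....#...#...
####..##..##
.....#...#..
#####..##..#
......#...#.
######..##..
.......#...#
.######..##.
#.......#...
..######..##
.#.......#..
#..######..#
..#.......#.
##..######..
...#.......#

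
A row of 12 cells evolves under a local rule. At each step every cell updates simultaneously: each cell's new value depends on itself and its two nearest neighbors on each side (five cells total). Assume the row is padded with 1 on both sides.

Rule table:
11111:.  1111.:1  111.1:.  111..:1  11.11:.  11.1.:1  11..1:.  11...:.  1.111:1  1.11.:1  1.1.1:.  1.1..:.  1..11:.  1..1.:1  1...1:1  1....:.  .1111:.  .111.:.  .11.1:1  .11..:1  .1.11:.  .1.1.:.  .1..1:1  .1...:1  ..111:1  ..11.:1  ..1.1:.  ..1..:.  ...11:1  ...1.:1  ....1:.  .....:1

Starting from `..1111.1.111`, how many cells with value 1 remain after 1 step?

4

step 1: ..1.1.1..1..
count of 1: 4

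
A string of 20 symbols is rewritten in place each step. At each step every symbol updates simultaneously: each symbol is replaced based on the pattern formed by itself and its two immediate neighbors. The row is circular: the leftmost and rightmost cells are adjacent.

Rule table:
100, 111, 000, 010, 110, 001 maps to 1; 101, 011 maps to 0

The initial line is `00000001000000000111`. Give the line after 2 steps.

11111111111111111011
11111111111111111001

11111111111111111001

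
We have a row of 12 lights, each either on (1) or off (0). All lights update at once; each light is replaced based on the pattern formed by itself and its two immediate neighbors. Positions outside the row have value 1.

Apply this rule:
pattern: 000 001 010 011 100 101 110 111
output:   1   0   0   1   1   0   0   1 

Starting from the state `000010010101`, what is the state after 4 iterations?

011000110101

111001000001
110100111101
100010111001
011000110101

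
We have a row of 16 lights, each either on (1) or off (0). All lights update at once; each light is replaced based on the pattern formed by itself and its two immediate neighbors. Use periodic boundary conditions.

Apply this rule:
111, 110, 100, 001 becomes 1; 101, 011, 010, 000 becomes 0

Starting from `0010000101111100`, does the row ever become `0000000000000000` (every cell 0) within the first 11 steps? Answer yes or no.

step 1: 0101001000111110
step 2: 1000110101011111
step 3: 1101010000001111
step 4: 1100001000010111
step 5: 1110010100100011
step 6: 1111100011010101
step 7: 1111110101000000
step 8: 0111110000100001
step 9: 0011111001010010
step 10: 0101111110001101
step 11: 0000111111010100
step 11 is 0000111111010100, still not uniform 0

no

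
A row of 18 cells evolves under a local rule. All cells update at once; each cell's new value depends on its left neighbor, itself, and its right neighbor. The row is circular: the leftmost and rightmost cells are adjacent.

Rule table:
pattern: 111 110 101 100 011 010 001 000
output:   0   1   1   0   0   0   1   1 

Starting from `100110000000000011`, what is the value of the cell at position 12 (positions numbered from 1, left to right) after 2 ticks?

101010111111111100
010101000000000101
position 12 holds 0

0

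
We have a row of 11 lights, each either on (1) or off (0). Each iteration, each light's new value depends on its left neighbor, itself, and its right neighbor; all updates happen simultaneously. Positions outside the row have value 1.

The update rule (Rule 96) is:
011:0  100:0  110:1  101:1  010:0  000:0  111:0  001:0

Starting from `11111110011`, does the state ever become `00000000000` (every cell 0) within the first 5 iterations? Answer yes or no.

00000010000
00000000000
all cells are 0 at iteration 2

yes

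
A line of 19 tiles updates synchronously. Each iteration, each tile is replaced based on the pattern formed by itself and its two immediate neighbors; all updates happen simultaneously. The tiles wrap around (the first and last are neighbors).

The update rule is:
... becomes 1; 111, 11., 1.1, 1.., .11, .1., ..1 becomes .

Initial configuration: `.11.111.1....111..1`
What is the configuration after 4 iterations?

..........11.......
111111111....111111
..........11.......  (repeats iteration 1; period 2)
iteration 4: 111111111....111111

111111111....111111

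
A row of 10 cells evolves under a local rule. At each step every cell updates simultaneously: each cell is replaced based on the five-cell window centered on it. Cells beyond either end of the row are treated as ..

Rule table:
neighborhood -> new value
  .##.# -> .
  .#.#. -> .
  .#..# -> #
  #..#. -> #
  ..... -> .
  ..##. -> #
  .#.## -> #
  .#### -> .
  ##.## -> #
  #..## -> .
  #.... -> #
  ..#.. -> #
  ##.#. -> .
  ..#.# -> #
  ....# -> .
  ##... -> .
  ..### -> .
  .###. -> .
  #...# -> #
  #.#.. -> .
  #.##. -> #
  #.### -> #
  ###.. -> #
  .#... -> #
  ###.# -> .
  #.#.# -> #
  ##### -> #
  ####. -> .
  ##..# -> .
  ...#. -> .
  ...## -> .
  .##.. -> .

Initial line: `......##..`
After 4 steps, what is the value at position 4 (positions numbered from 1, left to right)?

......#..#
......####
.........#
.........#
position 4 holds .

.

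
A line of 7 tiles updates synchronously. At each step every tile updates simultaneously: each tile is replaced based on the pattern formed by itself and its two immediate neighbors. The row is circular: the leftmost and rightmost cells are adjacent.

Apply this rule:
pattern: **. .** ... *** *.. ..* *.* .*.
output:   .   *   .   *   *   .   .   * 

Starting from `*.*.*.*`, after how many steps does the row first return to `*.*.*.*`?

..*.*.*
*.*.*.*

2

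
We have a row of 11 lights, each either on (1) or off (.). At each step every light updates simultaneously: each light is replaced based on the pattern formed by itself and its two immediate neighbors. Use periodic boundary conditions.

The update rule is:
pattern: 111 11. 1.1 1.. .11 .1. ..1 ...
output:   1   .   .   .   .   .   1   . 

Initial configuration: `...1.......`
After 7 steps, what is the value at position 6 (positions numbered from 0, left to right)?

.

..1........
.1.........
1..........
..........1
.........1.
........1..
.......1...
position 6 holds .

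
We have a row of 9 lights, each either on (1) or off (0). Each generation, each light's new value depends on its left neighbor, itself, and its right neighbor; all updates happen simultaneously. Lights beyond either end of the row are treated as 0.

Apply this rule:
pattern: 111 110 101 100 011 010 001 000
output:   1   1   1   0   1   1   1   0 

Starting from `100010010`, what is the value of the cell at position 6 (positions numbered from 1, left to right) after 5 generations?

100110110
101111110
111111110
111111110  (fixed point — unchanged through generation 5)
position 6 holds 1

1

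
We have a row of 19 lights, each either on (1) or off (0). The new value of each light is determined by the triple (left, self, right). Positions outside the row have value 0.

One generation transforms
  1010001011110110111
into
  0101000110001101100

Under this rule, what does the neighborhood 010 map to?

At position 0 the neighborhood is 010; the next row has 0 there.

0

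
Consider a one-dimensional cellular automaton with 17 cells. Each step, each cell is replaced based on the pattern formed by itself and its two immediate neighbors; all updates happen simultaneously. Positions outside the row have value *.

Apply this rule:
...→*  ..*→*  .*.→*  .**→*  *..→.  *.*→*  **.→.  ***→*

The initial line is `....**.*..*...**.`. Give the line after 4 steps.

step 1: .****.**.**.***.*
step 2: ****.**.**.***.**
step 3: ***.**.**.***.***
step 4: **.**.**.***.****

**.**.**.***.****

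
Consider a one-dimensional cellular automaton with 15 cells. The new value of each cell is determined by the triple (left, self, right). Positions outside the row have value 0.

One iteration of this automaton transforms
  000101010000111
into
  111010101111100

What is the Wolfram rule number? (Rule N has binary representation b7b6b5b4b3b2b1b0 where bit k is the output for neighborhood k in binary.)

59

position 13: 111 → 0  (bit 7 = 0)
position 14: 110 → 0  (bit 6 = 0)
position 4: 101 → 1  (bit 5 = 1)
position 8: 100 → 1  (bit 4 = 1)
position 12: 011 → 1  (bit 3 = 1)
position 3: 010 → 0  (bit 2 = 0)
position 2: 001 → 1  (bit 1 = 1)
position 0: 000 → 1  (bit 0 = 1)
bits b7..b0 = 00111011 = 59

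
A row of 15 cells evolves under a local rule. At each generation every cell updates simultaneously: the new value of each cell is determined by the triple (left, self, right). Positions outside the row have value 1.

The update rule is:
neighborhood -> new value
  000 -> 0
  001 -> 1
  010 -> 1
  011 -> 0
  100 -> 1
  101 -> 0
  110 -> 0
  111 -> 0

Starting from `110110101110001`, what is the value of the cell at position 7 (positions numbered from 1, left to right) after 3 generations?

generation 1: 000000100001010
generation 2: 100001110011010
generation 3: 010010001100010
position 7 holds 0

0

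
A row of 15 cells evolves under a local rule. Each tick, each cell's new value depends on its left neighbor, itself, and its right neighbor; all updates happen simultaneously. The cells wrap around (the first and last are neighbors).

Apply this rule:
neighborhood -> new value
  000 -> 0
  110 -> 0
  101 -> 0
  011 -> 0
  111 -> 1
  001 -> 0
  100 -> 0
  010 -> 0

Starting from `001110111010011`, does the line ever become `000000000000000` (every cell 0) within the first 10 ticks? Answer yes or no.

000100010000000
000000000000000
all cells are 0 at tick 2

yes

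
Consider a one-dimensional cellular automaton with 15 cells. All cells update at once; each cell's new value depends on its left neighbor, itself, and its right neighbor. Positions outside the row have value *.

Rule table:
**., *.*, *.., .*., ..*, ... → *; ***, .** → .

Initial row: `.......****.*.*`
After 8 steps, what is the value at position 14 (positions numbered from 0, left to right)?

step 1: *******...****.
step 2: ......****...**
step 3: ******...****..
step 4: .....****...***
step 5: *****...****...
step 6: ....****...****
step 7: ****...****....
step 8: ...****...*****
position 14 holds *

*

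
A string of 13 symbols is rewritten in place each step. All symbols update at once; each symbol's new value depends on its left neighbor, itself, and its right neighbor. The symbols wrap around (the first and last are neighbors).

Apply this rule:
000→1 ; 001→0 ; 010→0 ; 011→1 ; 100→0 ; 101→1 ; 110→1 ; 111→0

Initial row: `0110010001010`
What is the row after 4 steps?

step 1: 0110000100100
step 2: 0110110000001
step 3: 1111110111100
step 4: 1000011100100

1000011100100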